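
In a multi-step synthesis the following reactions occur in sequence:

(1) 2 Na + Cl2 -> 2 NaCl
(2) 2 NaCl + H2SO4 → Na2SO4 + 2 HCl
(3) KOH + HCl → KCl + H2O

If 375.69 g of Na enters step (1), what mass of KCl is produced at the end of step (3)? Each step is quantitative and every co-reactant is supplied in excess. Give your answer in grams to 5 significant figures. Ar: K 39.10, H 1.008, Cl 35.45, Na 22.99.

1218.3 g

M(Na) = 22.99 g/mol.
M(KCl) = 39.10 + 35.45 = 74.55 g/mol.
n(Na) = 375.69 / 22.99 = 16.3415 mol.
Reaction (1): Na→NaCl ratio 2:2 ⇒ n(NaCl) = 16.3415 mol.
Reaction (2): NaCl→HCl ratio 2:2 ⇒ n(HCl) = 16.3415 mol.
Reaction (3): HCl→KCl ratio 1:1 ⇒ n(KCl) = 16.3415 mol.
Mass of KCl = 16.3415 × 74.55 = 1218.26 g.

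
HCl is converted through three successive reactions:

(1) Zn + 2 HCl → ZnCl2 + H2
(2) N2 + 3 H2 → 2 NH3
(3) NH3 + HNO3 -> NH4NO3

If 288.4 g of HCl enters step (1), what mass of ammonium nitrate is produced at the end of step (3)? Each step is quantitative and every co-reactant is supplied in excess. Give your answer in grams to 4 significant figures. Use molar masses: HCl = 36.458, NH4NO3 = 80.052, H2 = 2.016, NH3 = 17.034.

n(HCl) = 288.4 / 36.458 = 7.9105 mol.
Reaction (1): HCl→H2 ratio 2:1 ⇒ n(H2) = 3.9552 mol.
Reaction (2): H2→NH3 ratio 3:2 ⇒ n(NH3) = 2.6368 mol.
Reaction (3): NH3→NH4NO3 ratio 1:1 ⇒ n(NH4NO3) = 2.6368 mol.
Mass of NH4NO3 = 2.6368 × 80.052 = 211.08 g.

211.1 g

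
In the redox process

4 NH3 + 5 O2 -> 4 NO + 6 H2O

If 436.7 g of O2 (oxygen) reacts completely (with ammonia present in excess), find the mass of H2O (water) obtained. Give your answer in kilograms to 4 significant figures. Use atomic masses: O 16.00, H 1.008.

M(O2) = 2(16.00) = 32.00 g/mol.
M(H2O) = 2(1.008) + 16.00 = 18.016 g/mol.
n(O2) = 436.70 g / 32.00 g/mol = 13.647 mol.
From the equation the O2:H2O mole ratio is 5:6, so n(H2O) = 13.647 × 6/5 = 16.376 mol.
Mass of H2O = 16.376 mol × 18.016 g/mol = 295.03 g.
Converting to kg: 295.03 g = 0.2950 kg.

0.2950 kg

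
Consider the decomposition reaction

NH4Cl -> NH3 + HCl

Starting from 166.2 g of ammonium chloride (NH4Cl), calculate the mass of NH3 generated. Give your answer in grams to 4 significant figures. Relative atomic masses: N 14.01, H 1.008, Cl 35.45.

52.92 g

M(NH4Cl) = 14.01 + 4(1.008) + 35.45 = 53.492 g/mol.
M(NH3) = 14.01 + 3(1.008) = 17.034 g/mol.
n(NH4Cl) = 166.20 g / 53.492 g/mol = 3.1070 mol.
From the equation the NH4Cl:NH3 mole ratio is 1:1, so n(NH3) = 3.1070 × 1/1 = 3.1070 mol.
Mass of NH3 = 3.1070 mol × 17.034 g/mol = 52.925 g.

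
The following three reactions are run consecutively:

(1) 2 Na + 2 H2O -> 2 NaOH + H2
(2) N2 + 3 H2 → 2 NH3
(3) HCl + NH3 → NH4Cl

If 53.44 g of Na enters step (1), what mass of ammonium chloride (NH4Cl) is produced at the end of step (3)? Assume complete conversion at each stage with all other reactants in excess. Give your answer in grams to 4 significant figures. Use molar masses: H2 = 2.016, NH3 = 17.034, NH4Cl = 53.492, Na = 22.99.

41.45 g

n(Na) = 53.44 / 22.99 = 2.3245 mol.
Reaction (1): Na→H2 ratio 2:1 ⇒ n(H2) = 1.1622 mol.
Reaction (2): H2→NH3 ratio 3:2 ⇒ n(NH3) = 0.77483 mol.
Reaction (3): NH3→NH4Cl ratio 1:1 ⇒ n(NH4Cl) = 0.77483 mol.
Mass of NH4Cl = 0.77483 × 53.492 = 41.447 g.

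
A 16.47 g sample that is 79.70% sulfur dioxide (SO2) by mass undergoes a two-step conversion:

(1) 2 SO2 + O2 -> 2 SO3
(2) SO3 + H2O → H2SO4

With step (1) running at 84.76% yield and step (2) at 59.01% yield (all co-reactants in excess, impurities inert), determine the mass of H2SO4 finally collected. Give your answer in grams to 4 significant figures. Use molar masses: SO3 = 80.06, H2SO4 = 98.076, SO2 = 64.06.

10.05 g

Pure SO2 = 16.47 × 0.7970 = 13.127 g.
n(SO2) = 13.127 / 64.06 = 0.20491 mol.
Step 1 (SO2:SO3 = 2:2): theoretical n(SO3) = 0.20491 mol; at 84.76% yield, n(SO3) = 0.17368 mol.
Step 2 (SO3:H2SO4 = 1:1): theoretical n(H2SO4) = 0.17368 mol, so theoretical mass = 0.17368 × 98.076 = 17.034 g.
At 59.01% yield, actual mass of H2SO4 = 17.034 × 0.5901 = 10.052 g.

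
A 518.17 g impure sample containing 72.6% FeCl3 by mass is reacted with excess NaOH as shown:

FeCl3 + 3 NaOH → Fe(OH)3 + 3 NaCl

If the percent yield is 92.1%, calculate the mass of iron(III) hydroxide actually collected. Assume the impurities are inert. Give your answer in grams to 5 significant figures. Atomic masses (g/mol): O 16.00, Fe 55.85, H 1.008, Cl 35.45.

Pure FeCl3 available = 518.17 g × 0.726 = 376.191 g.
M(FeCl3) = 55.85 + 3(35.45) = 162.20 g/mol.
M(Fe(OH)3) = 55.85 + 3(16.00) + 3(1.008) = 106.874 g/mol.
n(FeCl3) = 376.191 g / 162.20 g/mol = 2.31931 mol.
From the equation the FeCl3:Fe(OH)3 mole ratio is 1:1, so n(Fe(OH)3) = 2.31931 × 1/1 = 2.31931 mol.
Mass of Fe(OH)3 = 2.31931 mol × 106.874 g/mol = 247.874 g.
Actual mass collected = 247.874 g × 0.921 = 228.291 g.

228.29 g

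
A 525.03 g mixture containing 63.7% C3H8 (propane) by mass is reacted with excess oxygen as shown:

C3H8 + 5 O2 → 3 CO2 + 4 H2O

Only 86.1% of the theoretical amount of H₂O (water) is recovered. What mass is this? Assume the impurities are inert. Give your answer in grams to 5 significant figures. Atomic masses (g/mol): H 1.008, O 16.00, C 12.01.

Pure C3H8 available = 525.03 g × 0.637 = 334.444 g.
M(C3H8) = 3(12.01) + 8(1.008) = 44.094 g/mol.
M(H2O) = 2(1.008) + 16.00 = 18.016 g/mol.
n(C3H8) = 334.444 g / 44.094 g/mol = 7.58480 mol.
From the equation the C3H8:H2O mole ratio is 1:4, so n(H2O) = 7.58480 × 4/1 = 30.3392 mol.
Mass of H2O = 30.3392 mol × 18.016 g/mol = 546.591 g.
Actual mass collected = 546.591 g × 0.861 = 470.615 g.

470.61 g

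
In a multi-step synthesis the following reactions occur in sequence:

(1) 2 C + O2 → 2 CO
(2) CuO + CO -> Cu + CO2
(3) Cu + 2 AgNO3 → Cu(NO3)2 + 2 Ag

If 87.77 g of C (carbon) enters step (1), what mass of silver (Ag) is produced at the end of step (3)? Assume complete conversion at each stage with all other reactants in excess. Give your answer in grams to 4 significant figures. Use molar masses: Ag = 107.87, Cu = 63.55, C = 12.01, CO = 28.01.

n(C) = 87.77 / 12.01 = 7.3081 mol.
Reaction (1): C→CO ratio 2:2 ⇒ n(CO) = 7.3081 mol.
Reaction (2): CO→Cu ratio 1:1 ⇒ n(Cu) = 7.3081 mol.
Reaction (3): Cu→Ag ratio 1:2 ⇒ n(Ag) = 14.616 mol.
Mass of Ag = 14.616 × 107.87 = 1576.6 g.

1577 g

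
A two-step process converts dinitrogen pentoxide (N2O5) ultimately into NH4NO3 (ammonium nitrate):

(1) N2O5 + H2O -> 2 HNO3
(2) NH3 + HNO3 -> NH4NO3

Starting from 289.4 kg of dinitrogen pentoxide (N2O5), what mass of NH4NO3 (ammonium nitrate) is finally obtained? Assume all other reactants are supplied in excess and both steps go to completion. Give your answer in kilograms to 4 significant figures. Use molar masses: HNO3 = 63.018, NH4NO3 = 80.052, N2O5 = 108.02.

289.4 kg = 289400 g.
n(N2O5) = 289400 / 108.02 = 2679.1 mol.
Step 1 gives a 1:2 ratio of N2O5 to HNO3, so n(HNO3) = 5358.3 mol.
In step 2 the HNO3:NH4NO3 ratio is 1:1, so n(NH4NO3) = 5358.3 mol.
Mass of NH4NO3 = 5358.3 × 80.052 = 428940 g = 428.9 kg.

428.9 kg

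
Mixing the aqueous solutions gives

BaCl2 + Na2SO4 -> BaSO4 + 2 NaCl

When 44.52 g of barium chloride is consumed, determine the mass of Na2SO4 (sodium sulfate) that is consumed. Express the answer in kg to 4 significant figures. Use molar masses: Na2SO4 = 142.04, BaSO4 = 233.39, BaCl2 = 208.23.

n(BaCl2) = 44.520 g / 208.23 g/mol = 0.21380 mol.
From the equation the BaCl2:Na2SO4 mole ratio is 1:1, so n(Na2SO4) = 0.21380 × 1/1 = 0.21380 mol.
Mass of Na2SO4 = 0.21380 mol × 142.04 g/mol = 30.368 g.
Converting to kg: 30.368 g = 0.03037 kg.

0.03037 kg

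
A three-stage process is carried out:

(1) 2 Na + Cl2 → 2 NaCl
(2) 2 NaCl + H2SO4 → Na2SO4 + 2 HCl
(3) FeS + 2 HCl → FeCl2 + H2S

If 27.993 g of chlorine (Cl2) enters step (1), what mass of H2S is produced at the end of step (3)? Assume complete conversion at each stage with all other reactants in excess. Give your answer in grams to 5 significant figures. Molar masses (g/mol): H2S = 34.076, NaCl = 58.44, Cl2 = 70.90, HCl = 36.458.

13.454 g

n(Cl2) = 27.993 / 70.90 = 0.394824 mol.
Reaction (1): Cl2→NaCl ratio 1:2 ⇒ n(NaCl) = 0.789647 mol.
Reaction (2): NaCl→HCl ratio 2:2 ⇒ n(HCl) = 0.789647 mol.
Reaction (3): HCl→H2S ratio 2:1 ⇒ n(H2S) = 0.394824 mol.
Mass of H2S = 0.394824 × 34.076 = 13.4540 g.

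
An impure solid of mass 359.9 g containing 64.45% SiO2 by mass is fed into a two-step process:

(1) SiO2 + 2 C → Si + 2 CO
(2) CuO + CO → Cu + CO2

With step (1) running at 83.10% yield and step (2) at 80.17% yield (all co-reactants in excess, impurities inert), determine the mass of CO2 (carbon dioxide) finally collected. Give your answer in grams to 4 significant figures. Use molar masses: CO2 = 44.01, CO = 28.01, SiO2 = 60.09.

Pure SiO2 = 359.9 × 0.6445 = 231.96 g.
n(SiO2) = 231.96 / 60.09 = 3.8601 mol.
Step 1 (SiO2:CO = 1:2): theoretical n(CO) = 7.7203 mol; at 83.10% yield, n(CO) = 6.4155 mol.
Step 2 (CO:CO2 = 1:1): theoretical n(CO2) = 6.4155 mol, so theoretical mass = 6.4155 × 44.01 = 282.35 g.
At 80.17% yield, actual mass of CO2 = 282.35 × 0.8017 = 226.36 g.

226.4 g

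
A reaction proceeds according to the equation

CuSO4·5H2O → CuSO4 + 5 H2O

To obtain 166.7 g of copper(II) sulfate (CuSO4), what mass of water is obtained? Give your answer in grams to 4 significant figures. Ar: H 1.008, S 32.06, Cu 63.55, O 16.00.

M(CuSO4) = 63.55 + 32.06 + 4(16.00) = 159.61 g/mol.
M(H2O) = 2(1.008) + 16.00 = 18.016 g/mol.
n(CuSO4) = 166.70 g / 159.61 g/mol = 1.0444 mol.
From the equation the CuSO4:H2O mole ratio is 1:5, so n(H2O) = 1.0444 × 5/1 = 5.2221 mol.
Mass of H2O = 5.2221 mol × 18.016 g/mol = 94.081 g.

94.08 g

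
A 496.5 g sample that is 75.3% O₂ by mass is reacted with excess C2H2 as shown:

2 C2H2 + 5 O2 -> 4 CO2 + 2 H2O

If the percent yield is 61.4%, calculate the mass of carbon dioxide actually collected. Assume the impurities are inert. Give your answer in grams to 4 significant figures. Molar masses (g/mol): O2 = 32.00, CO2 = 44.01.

Pure O2 available = 496.5 g × 0.753 = 373.86 g.
n(O2) = 373.86 g / 32.00 g/mol = 11.683 mol.
From the equation the O2:CO2 mole ratio is 5:4, so n(CO2) = 11.683 × 4/5 = 9.3466 mol.
Mass of CO2 = 9.3466 mol × 44.01 g/mol = 411.34 g.
Actual mass collected = 411.34 g × 0.614 = 252.57 g.

252.6 g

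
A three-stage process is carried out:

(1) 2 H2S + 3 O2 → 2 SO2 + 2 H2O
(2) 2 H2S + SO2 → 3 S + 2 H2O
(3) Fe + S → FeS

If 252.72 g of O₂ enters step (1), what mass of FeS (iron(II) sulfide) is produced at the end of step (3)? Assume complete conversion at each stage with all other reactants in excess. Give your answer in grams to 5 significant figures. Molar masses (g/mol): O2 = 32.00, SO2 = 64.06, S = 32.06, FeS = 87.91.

n(O2) = 252.72 / 32.00 = 7.89750 mol.
Reaction (1): O2→SO2 ratio 3:2 ⇒ n(SO2) = 5.26500 mol.
Reaction (2): SO2→S ratio 1:3 ⇒ n(S) = 15.7950 mol.
Reaction (3): S→FeS ratio 1:1 ⇒ n(FeS) = 15.7950 mol.
Mass of FeS = 15.7950 × 87.91 = 1388.54 g.

1388.5 g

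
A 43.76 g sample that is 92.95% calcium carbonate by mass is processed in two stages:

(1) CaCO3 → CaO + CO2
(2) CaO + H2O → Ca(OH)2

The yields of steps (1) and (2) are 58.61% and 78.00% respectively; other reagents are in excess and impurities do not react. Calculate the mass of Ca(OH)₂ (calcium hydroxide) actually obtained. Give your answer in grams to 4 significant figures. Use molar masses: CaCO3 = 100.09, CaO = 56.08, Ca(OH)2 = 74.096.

Pure CaCO3 = 43.76 × 0.9295 = 40.675 g.
n(CaCO3) = 40.675 / 100.09 = 0.40638 mol.
Step 1 (CaCO3:CaO = 1:1): theoretical n(CaO) = 0.40638 mol; at 58.61% yield, n(CaO) = 0.23818 mol.
Step 2 (CaO:Ca(OH)2 = 1:1): theoretical n(Ca(OH)2) = 0.23818 mol, so theoretical mass = 0.23818 × 74.096 = 17.648 g.
At 78.00% yield, actual mass of Ca(OH)2 = 17.648 × 0.7800 = 13.766 g.

13.77 g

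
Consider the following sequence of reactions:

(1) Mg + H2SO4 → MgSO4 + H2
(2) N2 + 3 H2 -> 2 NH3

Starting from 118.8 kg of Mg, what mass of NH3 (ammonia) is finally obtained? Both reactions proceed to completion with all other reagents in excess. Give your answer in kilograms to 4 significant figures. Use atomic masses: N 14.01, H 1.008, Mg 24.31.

55.50 kg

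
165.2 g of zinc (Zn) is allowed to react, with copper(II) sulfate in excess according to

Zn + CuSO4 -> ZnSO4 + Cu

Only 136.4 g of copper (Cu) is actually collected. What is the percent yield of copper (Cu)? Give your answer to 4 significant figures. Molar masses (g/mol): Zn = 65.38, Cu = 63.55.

84.94 %

n(Zn) = 165.20 g / 65.38 g/mol = 2.5268 mol.
From the equation the Zn:Cu mole ratio is 1:1, so n(Cu) = 2.5268 × 1/1 = 2.5268 mol.
Mass of Cu = 2.5268 mol × 63.55 g/mol = 160.58 g.
This is the theoretical yield. Percent yield = 136.4 g / 160.58 g × 100% = 84.944%.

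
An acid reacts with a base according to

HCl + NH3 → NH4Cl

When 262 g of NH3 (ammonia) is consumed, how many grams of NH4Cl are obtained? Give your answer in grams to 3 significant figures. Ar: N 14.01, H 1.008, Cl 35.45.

823 g

M(NH3) = 14.01 + 3(1.008) = 17.034 g/mol.
M(NH4Cl) = 14.01 + 4(1.008) + 35.45 = 53.492 g/mol.
n(NH3) = 262.0 g / 17.034 g/mol = 15.38 mol.
From the equation the NH3:NH4Cl mole ratio is 1:1, so n(NH4Cl) = 15.38 × 1/1 = 15.38 mol.
Mass of NH4Cl = 15.38 mol × 53.492 g/mol = 822.8 g.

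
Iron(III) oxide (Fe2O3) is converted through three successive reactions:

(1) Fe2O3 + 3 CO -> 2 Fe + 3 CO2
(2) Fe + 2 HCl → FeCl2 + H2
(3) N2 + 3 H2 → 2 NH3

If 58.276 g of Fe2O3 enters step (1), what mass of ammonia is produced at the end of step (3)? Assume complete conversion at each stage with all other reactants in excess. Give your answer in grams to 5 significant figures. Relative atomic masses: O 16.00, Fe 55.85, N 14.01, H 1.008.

M(Fe2O3) = 2(55.85) + 3(16.00) = 159.70 g/mol.
M(NH3) = 14.01 + 3(1.008) = 17.034 g/mol.
n(Fe2O3) = 58.276 / 159.70 = 0.364909 mol.
Reaction (1): Fe2O3→Fe ratio 1:2 ⇒ n(Fe) = 0.729818 mol.
Reaction (2): Fe→H2 ratio 1:1 ⇒ n(H2) = 0.729818 mol.
Reaction (3): H2→NH3 ratio 3:2 ⇒ n(NH3) = 0.486546 mol.
Mass of NH3 = 0.486546 × 17.034 = 8.28782 g.

8.2878 g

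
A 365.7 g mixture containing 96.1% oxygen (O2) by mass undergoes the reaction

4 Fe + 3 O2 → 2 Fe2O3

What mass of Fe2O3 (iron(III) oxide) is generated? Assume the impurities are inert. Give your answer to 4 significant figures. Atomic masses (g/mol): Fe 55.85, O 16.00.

1169 g

Mass of pure O2 = 365.7 g × 0.961 = 351.44 g.
M(O2) = 2(16.00) = 32.00 g/mol.
M(Fe2O3) = 2(55.85) + 3(16.00) = 159.70 g/mol.
n(O2) = 351.44 g / 32.00 g/mol = 10.982 mol.
From the equation the O2:Fe2O3 mole ratio is 3:2, so n(Fe2O3) = 10.982 × 2/3 = 7.3216 mol.
Mass of Fe2O3 = 7.3216 mol × 159.70 g/mol = 1169.3 g.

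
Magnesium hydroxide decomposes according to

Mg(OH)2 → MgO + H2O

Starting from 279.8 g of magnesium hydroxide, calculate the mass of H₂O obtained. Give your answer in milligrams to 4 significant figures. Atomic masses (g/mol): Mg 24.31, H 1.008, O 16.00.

M(Mg(OH)2) = 24.31 + 2(16.00) + 2(1.008) = 58.326 g/mol.
M(H2O) = 2(1.008) + 16.00 = 18.016 g/mol.
n(Mg(OH)2) = 279.80 g / 58.326 g/mol = 4.7972 mol.
From the equation the Mg(OH)2:H2O mole ratio is 1:1, so n(H2O) = 4.7972 × 1/1 = 4.7972 mol.
Mass of H2O = 4.7972 mol × 18.016 g/mol = 86.426 g.
Converting to mg: 86.426 g = 86430 mg.

86430 mg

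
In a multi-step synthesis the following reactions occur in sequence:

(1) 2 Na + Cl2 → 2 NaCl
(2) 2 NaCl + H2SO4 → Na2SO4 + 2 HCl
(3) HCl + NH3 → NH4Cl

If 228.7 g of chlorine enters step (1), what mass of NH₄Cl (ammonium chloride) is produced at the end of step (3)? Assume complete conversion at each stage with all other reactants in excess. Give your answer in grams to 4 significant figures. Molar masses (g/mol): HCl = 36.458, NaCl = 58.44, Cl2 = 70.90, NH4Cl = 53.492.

n(Cl2) = 228.7 / 70.90 = 3.2257 mol.
Reaction (1): Cl2→NaCl ratio 1:2 ⇒ n(NaCl) = 6.4513 mol.
Reaction (2): NaCl→HCl ratio 2:2 ⇒ n(HCl) = 6.4513 mol.
Reaction (3): HCl→NH4Cl ratio 1:1 ⇒ n(NH4Cl) = 6.4513 mol.
Mass of NH4Cl = 6.4513 × 53.492 = 345.10 g.

345.1 g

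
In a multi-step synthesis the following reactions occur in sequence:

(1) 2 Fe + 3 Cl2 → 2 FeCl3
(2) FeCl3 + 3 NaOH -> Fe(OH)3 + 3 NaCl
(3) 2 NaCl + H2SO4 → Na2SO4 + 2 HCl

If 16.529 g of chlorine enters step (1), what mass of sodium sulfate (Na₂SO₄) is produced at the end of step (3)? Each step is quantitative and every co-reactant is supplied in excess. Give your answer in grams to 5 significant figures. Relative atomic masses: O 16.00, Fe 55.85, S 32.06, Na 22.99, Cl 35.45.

M(Cl2) = 2(35.45) = 70.90 g/mol.
M(Na2SO4) = 2(22.99) + 32.06 + 4(16.00) = 142.04 g/mol.
n(Cl2) = 16.529 / 70.90 = 0.233131 mol.
Reaction (1): Cl2→FeCl3 ratio 3:2 ⇒ n(FeCl3) = 0.155421 mol.
Reaction (2): FeCl3→NaCl ratio 1:3 ⇒ n(NaCl) = 0.466262 mol.
Reaction (3): NaCl→Na2SO4 ratio 2:1 ⇒ n(Na2SO4) = 0.233131 mol.
Mass of Na2SO4 = 0.233131 × 142.04 = 33.1140 g.

33.114 g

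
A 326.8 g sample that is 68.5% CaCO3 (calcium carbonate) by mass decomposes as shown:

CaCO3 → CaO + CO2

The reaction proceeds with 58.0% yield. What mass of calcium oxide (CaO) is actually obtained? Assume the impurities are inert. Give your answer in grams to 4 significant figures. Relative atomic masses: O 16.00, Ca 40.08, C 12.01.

Pure CaCO3 available = 326.8 g × 0.685 = 223.86 g.
M(CaCO3) = 40.08 + 12.01 + 3(16.00) = 100.09 g/mol.
M(CaO) = 40.08 + 16.00 = 56.08 g/mol.
n(CaCO3) = 223.86 g / 100.09 g/mol = 2.2366 mol.
From the equation the CaCO3:CaO mole ratio is 1:1, so n(CaO) = 2.2366 × 1/1 = 2.2366 mol.
Mass of CaO = 2.2366 mol × 56.08 g/mol = 125.43 g.
Actual mass collected = 125.43 g × 0.580 = 72.747 g.

72.75 g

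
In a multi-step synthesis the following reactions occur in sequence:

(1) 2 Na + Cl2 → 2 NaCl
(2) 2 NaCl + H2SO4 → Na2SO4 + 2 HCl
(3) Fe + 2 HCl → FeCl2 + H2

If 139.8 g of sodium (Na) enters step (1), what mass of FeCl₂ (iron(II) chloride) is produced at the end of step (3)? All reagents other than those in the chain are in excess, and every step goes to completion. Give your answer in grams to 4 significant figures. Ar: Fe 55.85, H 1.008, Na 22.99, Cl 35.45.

M(Na) = 22.99 g/mol.
M(FeCl2) = 55.85 + 2(35.45) = 126.75 g/mol.
n(Na) = 139.8 / 22.99 = 6.0809 mol.
Reaction (1): Na→NaCl ratio 2:2 ⇒ n(NaCl) = 6.0809 mol.
Reaction (2): NaCl→HCl ratio 2:2 ⇒ n(HCl) = 6.0809 mol.
Reaction (3): HCl→FeCl2 ratio 2:1 ⇒ n(FeCl2) = 3.0405 mol.
Mass of FeCl2 = 3.0405 × 126.75 = 385.38 g.

385.4 g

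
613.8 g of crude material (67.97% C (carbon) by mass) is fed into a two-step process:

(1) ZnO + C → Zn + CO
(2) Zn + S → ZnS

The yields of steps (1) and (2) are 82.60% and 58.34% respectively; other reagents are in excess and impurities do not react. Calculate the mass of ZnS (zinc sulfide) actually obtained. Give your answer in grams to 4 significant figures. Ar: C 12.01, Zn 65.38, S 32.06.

Pure C = 613.8 × 0.6797 = 417.20 g.
M(C) = 12.01 g/mol.
M(ZnS) = 65.38 + 32.06 = 97.44 g/mol.
n(C) = 417.20 / 12.01 = 34.738 mol.
Step 1 (C:Zn = 1:1): theoretical n(Zn) = 34.738 mol; at 82.60% yield, n(Zn) = 28.693 mol.
Step 2 (Zn:ZnS = 1:1): theoretical n(ZnS) = 28.693 mol, so theoretical mass = 28.693 × 97.44 = 2795.9 g.
At 58.34% yield, actual mass of ZnS = 2795.9 × 0.5834 = 1631.1 g.

1631 g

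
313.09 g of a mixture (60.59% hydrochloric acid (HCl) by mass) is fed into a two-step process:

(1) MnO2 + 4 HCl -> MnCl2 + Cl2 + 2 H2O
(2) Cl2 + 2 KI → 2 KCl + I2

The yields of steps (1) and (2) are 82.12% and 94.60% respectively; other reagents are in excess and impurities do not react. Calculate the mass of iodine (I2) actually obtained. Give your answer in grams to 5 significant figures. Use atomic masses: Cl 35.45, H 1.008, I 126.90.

256.48 g

Pure HCl = 313.09 × 0.6059 = 189.701 g.
M(HCl) = 1.008 + 35.45 = 36.458 g/mol.
M(I2) = 2(126.90) = 253.80 g/mol.
n(HCl) = 189.701 / 36.458 = 5.20328 mol.
Step 1 (HCl:Cl2 = 4:1): theoretical n(Cl2) = 1.30082 mol; at 82.12% yield, n(Cl2) = 1.06823 mol.
Step 2 (Cl2:I2 = 1:1): theoretical n(I2) = 1.06823 mol, so theoretical mass = 1.06823 × 253.80 = 271.118 g.
At 94.60% yield, actual mass of I2 = 271.118 × 0.9460 = 256.477 g.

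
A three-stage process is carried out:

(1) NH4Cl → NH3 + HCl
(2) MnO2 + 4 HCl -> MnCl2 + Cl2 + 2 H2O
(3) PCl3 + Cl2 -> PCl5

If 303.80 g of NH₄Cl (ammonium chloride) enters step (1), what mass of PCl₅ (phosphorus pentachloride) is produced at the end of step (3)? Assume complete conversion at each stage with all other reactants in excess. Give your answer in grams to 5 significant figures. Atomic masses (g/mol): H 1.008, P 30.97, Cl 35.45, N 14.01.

M(NH4Cl) = 14.01 + 4(1.008) + 35.45 = 53.492 g/mol.
M(PCl5) = 30.97 + 5(35.45) = 208.22 g/mol.
n(NH4Cl) = 303.80 / 53.492 = 5.67935 mol.
Reaction (1): NH4Cl→HCl ratio 1:1 ⇒ n(HCl) = 5.67935 mol.
Reaction (2): HCl→Cl2 ratio 4:1 ⇒ n(Cl2) = 1.41984 mol.
Reaction (3): Cl2→PCl5 ratio 1:1 ⇒ n(PCl5) = 1.41984 mol.
Mass of PCl5 = 1.41984 × 208.22 = 295.639 g.

295.64 g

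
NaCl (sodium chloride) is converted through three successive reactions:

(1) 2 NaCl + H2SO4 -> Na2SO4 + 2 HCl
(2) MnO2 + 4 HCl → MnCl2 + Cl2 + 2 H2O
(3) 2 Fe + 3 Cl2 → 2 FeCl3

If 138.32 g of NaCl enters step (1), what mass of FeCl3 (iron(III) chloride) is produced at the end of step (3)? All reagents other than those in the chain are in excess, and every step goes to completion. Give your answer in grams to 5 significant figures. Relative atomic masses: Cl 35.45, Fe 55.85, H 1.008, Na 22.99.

63.984 g

M(NaCl) = 22.99 + 35.45 = 58.44 g/mol.
M(FeCl3) = 55.85 + 3(35.45) = 162.20 g/mol.
n(NaCl) = 138.32 / 58.44 = 2.36687 mol.
Reaction (1): NaCl→HCl ratio 2:2 ⇒ n(HCl) = 2.36687 mol.
Reaction (2): HCl→Cl2 ratio 4:1 ⇒ n(Cl2) = 0.591718 mol.
Reaction (3): Cl2→FeCl3 ratio 3:2 ⇒ n(FeCl3) = 0.394479 mol.
Mass of FeCl3 = 0.394479 × 162.20 = 63.9844 g.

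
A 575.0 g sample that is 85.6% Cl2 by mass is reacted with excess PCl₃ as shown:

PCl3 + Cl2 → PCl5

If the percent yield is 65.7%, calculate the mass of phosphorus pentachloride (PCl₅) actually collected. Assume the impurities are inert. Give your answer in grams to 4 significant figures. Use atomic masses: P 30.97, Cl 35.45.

Pure Cl2 available = 575.0 g × 0.856 = 492.20 g.
M(Cl2) = 2(35.45) = 70.90 g/mol.
M(PCl5) = 30.97 + 5(35.45) = 208.22 g/mol.
n(Cl2) = 492.20 g / 70.90 g/mol = 6.9422 mol.
From the equation the Cl2:PCl5 mole ratio is 1:1, so n(PCl5) = 6.9422 × 1/1 = 6.9422 mol.
Mass of PCl5 = 6.9422 mol × 208.22 g/mol = 1445.5 g.
Actual mass collected = 1445.5 g × 0.657 = 949.69 g.

949.7 g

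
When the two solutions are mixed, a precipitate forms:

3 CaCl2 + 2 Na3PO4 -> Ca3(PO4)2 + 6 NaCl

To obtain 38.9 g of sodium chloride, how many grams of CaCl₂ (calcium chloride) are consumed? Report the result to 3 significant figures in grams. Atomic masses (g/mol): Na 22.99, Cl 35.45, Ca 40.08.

36.9 g

M(NaCl) = 22.99 + 35.45 = 58.44 g/mol.
M(CaCl2) = 40.08 + 2(35.45) = 110.98 g/mol.
n(NaCl) = 38.90 g / 58.44 g/mol = 0.6656 mol.
From the equation the NaCl:CaCl2 mole ratio is 6:3, so n(CaCl2) = 0.6656 × 3/6 = 0.3328 mol.
Mass of CaCl2 = 0.3328 mol × 110.98 g/mol = 36.94 g.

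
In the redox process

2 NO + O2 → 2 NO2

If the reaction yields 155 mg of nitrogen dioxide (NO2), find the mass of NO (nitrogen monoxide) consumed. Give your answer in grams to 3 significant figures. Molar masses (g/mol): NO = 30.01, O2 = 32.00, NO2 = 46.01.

0.101 g

Convert: 155 mg = 0.1550 g.
n(NO2) = 0.1550 g / 46.01 g/mol = 0.003369 mol.
From the equation the NO2:NO mole ratio is 2:2, so n(NO) = 0.003369 × 2/2 = 0.003369 mol.
Mass of NO = 0.003369 mol × 30.01 g/mol = 0.1011 g.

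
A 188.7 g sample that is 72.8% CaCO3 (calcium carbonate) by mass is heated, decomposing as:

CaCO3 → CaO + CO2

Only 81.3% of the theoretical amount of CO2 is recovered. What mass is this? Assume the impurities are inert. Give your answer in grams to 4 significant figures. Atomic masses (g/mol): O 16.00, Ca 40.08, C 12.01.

49.11 g

Pure CaCO3 available = 188.7 g × 0.728 = 137.37 g.
M(CaCO3) = 40.08 + 12.01 + 3(16.00) = 100.09 g/mol.
M(CO2) = 12.01 + 2(16.00) = 44.01 g/mol.
n(CaCO3) = 137.37 g / 100.09 g/mol = 1.3725 mol.
From the equation the CaCO3:CO2 mole ratio is 1:1, so n(CO2) = 1.3725 × 1/1 = 1.3725 mol.
Mass of CO2 = 1.3725 mol × 44.01 g/mol = 60.404 g.
Actual mass collected = 60.404 g × 0.813 = 49.108 g.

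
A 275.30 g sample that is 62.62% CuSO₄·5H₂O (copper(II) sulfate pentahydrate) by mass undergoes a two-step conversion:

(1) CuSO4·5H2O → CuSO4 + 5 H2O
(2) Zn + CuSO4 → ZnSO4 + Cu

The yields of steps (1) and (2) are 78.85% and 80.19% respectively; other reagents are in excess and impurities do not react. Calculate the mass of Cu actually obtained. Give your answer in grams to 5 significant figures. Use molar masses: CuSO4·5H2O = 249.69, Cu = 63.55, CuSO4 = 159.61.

Pure CuSO4·5H2O = 275.30 × 0.6262 = 172.393 g.
n(CuSO4·5H2O) = 172.393 / 249.69 = 0.690428 mol.
Step 1 (CuSO4·5H2O:CuSO4 = 1:1): theoretical n(CuSO4) = 0.690428 mol; at 78.85% yield, n(CuSO4) = 0.544402 mol.
Step 2 (CuSO4:Cu = 1:1): theoretical n(Cu) = 0.544402 mol, so theoretical mass = 0.544402 × 63.55 = 34.5968 g.
At 80.19% yield, actual mass of Cu = 34.5968 × 0.8019 = 27.7431 g.

27.743 g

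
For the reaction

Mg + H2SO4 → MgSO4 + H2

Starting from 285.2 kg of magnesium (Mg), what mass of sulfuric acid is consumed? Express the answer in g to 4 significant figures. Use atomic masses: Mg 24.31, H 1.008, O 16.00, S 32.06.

1151000 g

M(Mg) = 24.31 g/mol.
M(H2SO4) = 2(1.008) + 32.06 + 4(16.00) = 98.076 g/mol.
Convert: 285.2 kg = 285200 g.
n(Mg) = 285200 g / 24.31 g/mol = 11732 mol.
From the equation the Mg:H2SO4 mole ratio is 1:1, so n(H2SO4) = 11732 × 1/1 = 11732 mol.
Mass of H2SO4 = 11732 mol × 98.076 g/mol = 1.1506 × 10^6 g.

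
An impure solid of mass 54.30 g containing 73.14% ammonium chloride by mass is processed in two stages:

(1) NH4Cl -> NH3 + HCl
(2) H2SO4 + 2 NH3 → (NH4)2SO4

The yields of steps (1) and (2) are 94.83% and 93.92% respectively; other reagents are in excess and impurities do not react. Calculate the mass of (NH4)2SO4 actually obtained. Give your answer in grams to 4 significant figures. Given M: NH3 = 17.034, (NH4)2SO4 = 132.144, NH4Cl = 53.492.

Pure NH4Cl = 54.30 × 0.7314 = 39.715 g.
n(NH4Cl) = 39.715 / 53.492 = 0.74245 mol.
Step 1 (NH4Cl:NH3 = 1:1): theoretical n(NH3) = 0.74245 mol; at 94.83% yield, n(NH3) = 0.70406 mol.
Step 2 (NH3:(NH4)2SO4 = 2:1): theoretical n((NH4)2SO4) = 0.35203 mol, so theoretical mass = 0.35203 × 132.144 = 46.519 g.
At 93.92% yield, actual mass of (NH4)2SO4 = 46.519 × 0.9392 = 43.691 g.

43.69 g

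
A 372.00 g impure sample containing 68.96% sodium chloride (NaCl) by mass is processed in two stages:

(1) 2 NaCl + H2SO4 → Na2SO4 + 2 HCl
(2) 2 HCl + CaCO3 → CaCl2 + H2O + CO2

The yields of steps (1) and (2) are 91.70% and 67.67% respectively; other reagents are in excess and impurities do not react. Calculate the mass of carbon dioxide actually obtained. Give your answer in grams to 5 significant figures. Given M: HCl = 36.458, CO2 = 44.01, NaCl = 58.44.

Pure NaCl = 372.00 × 0.6896 = 256.531 g.
n(NaCl) = 256.531 / 58.44 = 4.38965 mol.
Step 1 (NaCl:HCl = 2:2): theoretical n(HCl) = 4.38965 mol; at 91.70% yield, n(HCl) = 4.02531 mol.
Step 2 (HCl:CO2 = 2:1): theoretical n(CO2) = 2.01265 mol, so theoretical mass = 2.01265 × 44.01 = 88.5769 g.
At 67.67% yield, actual mass of CO2 = 88.5769 × 0.6767 = 59.9400 g.

59.940 g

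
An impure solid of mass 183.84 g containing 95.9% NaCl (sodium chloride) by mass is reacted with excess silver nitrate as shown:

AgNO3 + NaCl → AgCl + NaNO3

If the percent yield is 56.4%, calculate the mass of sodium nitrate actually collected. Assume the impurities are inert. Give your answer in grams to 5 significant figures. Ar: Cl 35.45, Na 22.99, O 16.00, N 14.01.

144.63 g

Pure NaCl available = 183.84 g × 0.959 = 176.303 g.
M(NaCl) = 22.99 + 35.45 = 58.44 g/mol.
M(NaNO3) = 22.99 + 14.01 + 3(16.00) = 85.00 g/mol.
n(NaCl) = 176.303 g / 58.44 g/mol = 3.01681 mol.
From the equation the NaCl:NaNO3 mole ratio is 1:1, so n(NaNO3) = 3.01681 × 1/1 = 3.01681 mol.
Mass of NaNO3 = 3.01681 mol × 85.00 g/mol = 256.429 g.
Actual mass collected = 256.429 g × 0.564 = 144.626 g.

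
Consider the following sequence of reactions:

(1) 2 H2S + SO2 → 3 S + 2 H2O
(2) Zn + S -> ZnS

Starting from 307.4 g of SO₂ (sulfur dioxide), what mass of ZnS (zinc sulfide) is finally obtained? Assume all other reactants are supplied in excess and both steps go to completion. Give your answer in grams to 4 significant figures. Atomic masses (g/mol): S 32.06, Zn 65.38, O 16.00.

M(SO2) = 32.06 + 2(16.00) = 64.06 g/mol.
M(ZnS) = 65.38 + 32.06 = 97.44 g/mol.
n(SO2) = 307.40 / 64.06 = 4.7986 mol.
Step 1 gives a 1:3 ratio of SO2 to S, so n(S) = 14.396 mol.
In step 2 the S:ZnS ratio is 1:1, so n(ZnS) = 14.396 mol.
Mass of ZnS = 14.396 × 97.44 = 1402.7 g.

1403 g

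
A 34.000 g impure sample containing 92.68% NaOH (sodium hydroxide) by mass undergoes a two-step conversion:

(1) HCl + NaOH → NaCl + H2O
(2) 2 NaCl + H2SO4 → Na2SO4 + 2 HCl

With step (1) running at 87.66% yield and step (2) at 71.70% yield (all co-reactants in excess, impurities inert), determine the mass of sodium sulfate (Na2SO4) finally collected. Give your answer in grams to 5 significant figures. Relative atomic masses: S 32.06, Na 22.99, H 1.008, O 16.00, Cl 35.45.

35.166 g

Pure NaOH = 34.000 × 0.9268 = 31.5112 g.
M(NaOH) = 22.99 + 16.00 + 1.008 = 39.998 g/mol.
M(Na2SO4) = 2(22.99) + 32.06 + 4(16.00) = 142.04 g/mol.
n(NaOH) = 31.5112 / 39.998 = 0.787819 mol.
Step 1 (NaOH:NaCl = 1:1): theoretical n(NaCl) = 0.787819 mol; at 87.66% yield, n(NaCl) = 0.690602 mol.
Step 2 (NaCl:Na2SO4 = 2:1): theoretical n(Na2SO4) = 0.345301 mol, so theoretical mass = 0.345301 × 142.04 = 49.0466 g.
At 71.70% yield, actual mass of Na2SO4 = 49.0466 × 0.7170 = 35.1664 g.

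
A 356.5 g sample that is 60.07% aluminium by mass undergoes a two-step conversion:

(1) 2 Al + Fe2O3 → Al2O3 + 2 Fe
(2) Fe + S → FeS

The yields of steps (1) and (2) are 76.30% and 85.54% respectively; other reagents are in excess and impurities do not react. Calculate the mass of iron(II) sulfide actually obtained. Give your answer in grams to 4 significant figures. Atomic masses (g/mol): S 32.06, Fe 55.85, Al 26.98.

455.4 g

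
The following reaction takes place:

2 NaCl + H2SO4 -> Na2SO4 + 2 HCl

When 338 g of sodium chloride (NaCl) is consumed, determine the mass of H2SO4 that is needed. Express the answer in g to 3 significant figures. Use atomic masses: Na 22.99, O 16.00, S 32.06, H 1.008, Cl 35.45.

M(NaCl) = 22.99 + 35.45 = 58.44 g/mol.
M(H2SO4) = 2(1.008) + 32.06 + 4(16.00) = 98.076 g/mol.
n(NaCl) = 338.0 g / 58.44 g/mol = 5.784 mol.
From the equation the NaCl:H2SO4 mole ratio is 2:1, so n(H2SO4) = 5.784 × 1/2 = 2.892 mol.
Mass of H2SO4 = 2.892 mol × 98.076 g/mol = 283.6 g.

284 g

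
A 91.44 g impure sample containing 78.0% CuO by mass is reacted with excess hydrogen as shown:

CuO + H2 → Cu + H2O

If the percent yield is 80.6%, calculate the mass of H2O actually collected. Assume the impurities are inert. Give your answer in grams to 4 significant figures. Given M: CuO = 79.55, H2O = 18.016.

Pure CuO available = 91.44 g × 0.780 = 71.323 g.
n(CuO) = 71.323 g / 79.55 g/mol = 0.89658 mol.
From the equation the CuO:H2O mole ratio is 1:1, so n(H2O) = 0.89658 × 1/1 = 0.89658 mol.
Mass of H2O = 0.89658 mol × 18.016 g/mol = 16.153 g.
Actual mass collected = 16.153 g × 0.806 = 13.019 g.

13.02 g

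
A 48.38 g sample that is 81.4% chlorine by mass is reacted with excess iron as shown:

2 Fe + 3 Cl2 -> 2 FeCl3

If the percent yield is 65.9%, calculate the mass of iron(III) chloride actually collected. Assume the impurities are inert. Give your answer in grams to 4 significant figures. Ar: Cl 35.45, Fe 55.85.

39.58 g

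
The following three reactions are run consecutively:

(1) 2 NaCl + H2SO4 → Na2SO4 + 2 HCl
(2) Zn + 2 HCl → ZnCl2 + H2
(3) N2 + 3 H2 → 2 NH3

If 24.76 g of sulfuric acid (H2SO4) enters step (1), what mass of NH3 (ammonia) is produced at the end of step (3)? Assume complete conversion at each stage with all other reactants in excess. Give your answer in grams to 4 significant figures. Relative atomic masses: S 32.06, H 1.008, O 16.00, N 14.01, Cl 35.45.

2.867 g

M(H2SO4) = 2(1.008) + 32.06 + 4(16.00) = 98.076 g/mol.
M(NH3) = 14.01 + 3(1.008) = 17.034 g/mol.
n(H2SO4) = 24.76 / 98.076 = 0.25246 mol.
Reaction (1): H2SO4→HCl ratio 1:2 ⇒ n(HCl) = 0.50491 mol.
Reaction (2): HCl→H2 ratio 2:1 ⇒ n(H2) = 0.25246 mol.
Reaction (3): H2→NH3 ratio 3:2 ⇒ n(NH3) = 0.16830 mol.
Mass of NH3 = 0.16830 × 17.034 = 2.8669 g.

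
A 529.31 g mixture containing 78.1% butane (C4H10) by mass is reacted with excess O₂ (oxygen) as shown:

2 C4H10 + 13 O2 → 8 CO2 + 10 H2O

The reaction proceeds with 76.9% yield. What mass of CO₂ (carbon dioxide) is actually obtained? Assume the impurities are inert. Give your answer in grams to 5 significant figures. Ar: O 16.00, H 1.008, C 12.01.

962.88 g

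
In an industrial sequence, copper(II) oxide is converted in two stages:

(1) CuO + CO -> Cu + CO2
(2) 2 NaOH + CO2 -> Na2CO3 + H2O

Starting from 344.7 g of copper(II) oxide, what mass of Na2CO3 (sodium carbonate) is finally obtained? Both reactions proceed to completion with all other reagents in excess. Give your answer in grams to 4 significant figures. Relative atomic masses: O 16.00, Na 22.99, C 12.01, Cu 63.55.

M(CuO) = 63.55 + 16.00 = 79.55 g/mol.
M(Na2CO3) = 2(22.99) + 12.01 + 3(16.00) = 105.99 g/mol.
n(CuO) = 344.70 / 79.55 = 4.3331 mol.
Step 1 gives a 1:1 ratio of CuO to CO2, so n(CO2) = 4.3331 mol.
In step 2 the CO2:Na2CO3 ratio is 1:1, so n(Na2CO3) = 4.3331 mol.
Mass of Na2CO3 = 4.3331 × 105.99 = 459.27 g.

459.3 g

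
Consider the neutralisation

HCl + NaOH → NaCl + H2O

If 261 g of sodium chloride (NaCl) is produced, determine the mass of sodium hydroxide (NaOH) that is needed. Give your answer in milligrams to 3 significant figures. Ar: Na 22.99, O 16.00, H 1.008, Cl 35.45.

179000 mg

M(NaCl) = 22.99 + 35.45 = 58.44 g/mol.
M(NaOH) = 22.99 + 16.00 + 1.008 = 39.998 g/mol.
n(NaCl) = 261.0 g / 58.44 g/mol = 4.466 mol.
From the equation the NaCl:NaOH mole ratio is 1:1, so n(NaOH) = 4.466 × 1/1 = 4.466 mol.
Mass of NaOH = 4.466 mol × 39.998 g/mol = 178.6 g.
Converting to mg: 178.6 g = 179000 mg.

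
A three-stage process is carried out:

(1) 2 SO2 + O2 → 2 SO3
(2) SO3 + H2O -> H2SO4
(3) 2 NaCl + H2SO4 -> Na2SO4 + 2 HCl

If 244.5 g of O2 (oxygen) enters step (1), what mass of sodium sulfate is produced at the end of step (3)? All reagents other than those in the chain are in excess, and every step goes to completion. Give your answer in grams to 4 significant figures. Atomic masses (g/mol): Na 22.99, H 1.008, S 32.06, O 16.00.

2171 g

M(O2) = 2(16.00) = 32.00 g/mol.
M(Na2SO4) = 2(22.99) + 32.06 + 4(16.00) = 142.04 g/mol.
n(O2) = 244.5 / 32.00 = 7.6406 mol.
Reaction (1): O2→SO3 ratio 1:2 ⇒ n(SO3) = 15.281 mol.
Reaction (2): SO3→H2SO4 ratio 1:1 ⇒ n(H2SO4) = 15.281 mol.
Reaction (3): H2SO4→Na2SO4 ratio 1:1 ⇒ n(Na2SO4) = 15.281 mol.
Mass of Na2SO4 = 15.281 × 142.04 = 2170.5 g.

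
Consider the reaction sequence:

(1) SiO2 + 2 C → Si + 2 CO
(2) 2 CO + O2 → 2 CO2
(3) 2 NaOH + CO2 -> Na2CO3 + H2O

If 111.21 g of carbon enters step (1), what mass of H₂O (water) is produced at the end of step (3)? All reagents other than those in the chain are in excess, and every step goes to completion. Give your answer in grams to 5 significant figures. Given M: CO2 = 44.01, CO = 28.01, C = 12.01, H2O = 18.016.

166.82 g

n(C) = 111.21 / 12.01 = 9.25978 mol.
Reaction (1): C→CO ratio 2:2 ⇒ n(CO) = 9.25978 mol.
Reaction (2): CO→CO2 ratio 2:2 ⇒ n(CO2) = 9.25978 mol.
Reaction (3): CO2→H2O ratio 1:1 ⇒ n(H2O) = 9.25978 mol.
Mass of H2O = 9.25978 × 18.016 = 166.824 g.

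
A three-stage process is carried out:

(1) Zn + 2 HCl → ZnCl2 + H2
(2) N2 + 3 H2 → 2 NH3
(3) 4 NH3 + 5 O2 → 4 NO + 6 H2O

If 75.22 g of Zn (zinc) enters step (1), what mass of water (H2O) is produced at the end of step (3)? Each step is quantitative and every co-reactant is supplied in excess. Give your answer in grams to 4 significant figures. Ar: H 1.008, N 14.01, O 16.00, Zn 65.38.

M(Zn) = 65.38 g/mol.
M(H2O) = 2(1.008) + 16.00 = 18.016 g/mol.
n(Zn) = 75.22 / 65.38 = 1.1505 mol.
Reaction (1): Zn→H2 ratio 1:1 ⇒ n(H2) = 1.1505 mol.
Reaction (2): H2→NH3 ratio 3:2 ⇒ n(NH3) = 0.76700 mol.
Reaction (3): NH3→H2O ratio 4:6 ⇒ n(H2O) = 1.1505 mol.
Mass of H2O = 1.1505 × 18.016 = 20.727 g.

20.73 g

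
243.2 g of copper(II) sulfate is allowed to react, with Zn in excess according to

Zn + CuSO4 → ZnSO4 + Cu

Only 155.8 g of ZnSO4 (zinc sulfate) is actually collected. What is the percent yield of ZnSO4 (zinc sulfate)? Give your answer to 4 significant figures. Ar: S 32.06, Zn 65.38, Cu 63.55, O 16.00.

63.34 %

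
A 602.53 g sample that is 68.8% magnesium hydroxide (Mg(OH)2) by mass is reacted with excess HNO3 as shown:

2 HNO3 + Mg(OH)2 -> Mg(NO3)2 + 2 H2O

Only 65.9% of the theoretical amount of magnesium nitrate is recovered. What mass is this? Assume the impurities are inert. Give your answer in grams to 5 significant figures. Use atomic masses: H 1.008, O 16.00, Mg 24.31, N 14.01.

Pure Mg(OH)2 available = 602.53 g × 0.688 = 414.541 g.
M(Mg(OH)2) = 24.31 + 2(16.00) + 2(1.008) = 58.326 g/mol.
M(Mg(NO3)2) = 24.31 + 2(14.01) + 6(16.00) = 148.33 g/mol.
n(Mg(OH)2) = 414.541 g / 58.326 g/mol = 7.10730 mol.
From the equation the Mg(OH)2:Mg(NO3)2 mole ratio is 1:1, so n(Mg(NO3)2) = 7.10730 × 1/1 = 7.10730 mol.
Mass of Mg(NO3)2 = 7.10730 mol × 148.33 g/mol = 1054.23 g.
Actual mass collected = 1054.23 g × 0.659 = 694.735 g.

694.74 g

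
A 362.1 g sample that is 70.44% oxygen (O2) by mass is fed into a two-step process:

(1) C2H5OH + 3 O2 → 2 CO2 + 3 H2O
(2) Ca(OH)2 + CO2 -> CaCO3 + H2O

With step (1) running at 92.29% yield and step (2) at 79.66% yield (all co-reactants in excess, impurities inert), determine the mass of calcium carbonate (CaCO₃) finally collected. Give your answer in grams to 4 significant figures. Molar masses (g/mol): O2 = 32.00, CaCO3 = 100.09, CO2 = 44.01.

Pure O2 = 362.1 × 0.7044 = 255.06 g.
n(O2) = 255.06 / 32.00 = 7.9707 mol.
Step 1 (O2:CO2 = 3:2): theoretical n(CO2) = 5.3138 mol; at 92.29% yield, n(CO2) = 4.9041 mol.
Step 2 (CO2:CaCO3 = 1:1): theoretical n(CaCO3) = 4.9041 mol, so theoretical mass = 4.9041 × 100.09 = 490.85 g.
At 79.66% yield, actual mass of CaCO3 = 490.85 × 0.7966 = 391.01 g.

391.0 g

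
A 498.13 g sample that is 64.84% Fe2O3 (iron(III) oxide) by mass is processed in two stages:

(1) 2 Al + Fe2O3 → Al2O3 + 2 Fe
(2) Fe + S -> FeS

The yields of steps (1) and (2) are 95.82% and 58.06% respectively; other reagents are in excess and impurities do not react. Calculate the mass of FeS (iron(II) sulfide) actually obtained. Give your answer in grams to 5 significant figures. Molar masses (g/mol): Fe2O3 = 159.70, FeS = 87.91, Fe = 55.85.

197.83 g

Pure Fe2O3 = 498.13 × 0.6484 = 322.987 g.
n(Fe2O3) = 322.987 / 159.70 = 2.02246 mol.
Step 1 (Fe2O3:Fe = 1:2): theoretical n(Fe) = 4.04493 mol; at 95.82% yield, n(Fe) = 3.87585 mol.
Step 2 (Fe:FeS = 1:1): theoretical n(FeS) = 3.87585 mol, so theoretical mass = 3.87585 × 87.91 = 340.726 g.
At 58.06% yield, actual mass of FeS = 340.726 × 0.5806 = 197.825 g.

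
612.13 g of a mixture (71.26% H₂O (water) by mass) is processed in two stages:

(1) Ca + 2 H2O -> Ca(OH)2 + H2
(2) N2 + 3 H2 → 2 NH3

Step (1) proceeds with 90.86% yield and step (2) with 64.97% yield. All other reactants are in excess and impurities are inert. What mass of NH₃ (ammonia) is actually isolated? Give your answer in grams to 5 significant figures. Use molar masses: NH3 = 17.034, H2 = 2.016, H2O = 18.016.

Pure H2O = 612.13 × 0.7126 = 436.204 g.
n(H2O) = 436.204 / 18.016 = 24.2120 mol.
Step 1 (H2O:H2 = 2:1): theoretical n(H2) = 12.1060 mol; at 90.86% yield, n(H2) = 10.9995 mol.
Step 2 (H2:NH3 = 3:2): theoretical n(NH3) = 7.33302 mol, so theoretical mass = 7.33302 × 17.034 = 124.911 g.
At 64.97% yield, actual mass of NH3 = 124.911 × 0.6497 = 81.1544 g.

81.154 g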